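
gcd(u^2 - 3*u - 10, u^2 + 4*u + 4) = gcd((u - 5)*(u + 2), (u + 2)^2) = u + 2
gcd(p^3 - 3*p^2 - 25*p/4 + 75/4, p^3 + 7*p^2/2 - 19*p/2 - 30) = p^2 - p/2 - 15/2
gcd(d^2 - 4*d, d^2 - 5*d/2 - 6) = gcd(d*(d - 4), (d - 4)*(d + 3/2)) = d - 4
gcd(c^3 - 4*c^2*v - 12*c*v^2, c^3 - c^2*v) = c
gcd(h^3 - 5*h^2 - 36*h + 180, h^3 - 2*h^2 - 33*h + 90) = h^2 + h - 30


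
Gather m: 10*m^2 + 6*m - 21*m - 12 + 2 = 10*m^2 - 15*m - 10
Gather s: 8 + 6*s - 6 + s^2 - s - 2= s^2 + 5*s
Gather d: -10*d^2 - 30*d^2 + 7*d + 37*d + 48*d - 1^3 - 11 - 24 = -40*d^2 + 92*d - 36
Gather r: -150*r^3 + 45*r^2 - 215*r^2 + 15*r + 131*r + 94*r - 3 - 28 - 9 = -150*r^3 - 170*r^2 + 240*r - 40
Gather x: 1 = 1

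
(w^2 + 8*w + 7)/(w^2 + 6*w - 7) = (w + 1)/(w - 1)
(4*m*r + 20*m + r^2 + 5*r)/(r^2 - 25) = (4*m + r)/(r - 5)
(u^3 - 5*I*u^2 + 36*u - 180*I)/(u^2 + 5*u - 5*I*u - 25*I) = (u^2 + 36)/(u + 5)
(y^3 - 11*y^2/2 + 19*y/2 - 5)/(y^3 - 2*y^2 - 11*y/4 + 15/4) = 2*(y - 2)/(2*y + 3)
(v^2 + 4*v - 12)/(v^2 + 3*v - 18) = (v - 2)/(v - 3)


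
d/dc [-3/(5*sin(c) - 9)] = 15*cos(c)/(5*sin(c) - 9)^2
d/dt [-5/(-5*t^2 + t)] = 5*(1 - 10*t)/(t^2*(5*t - 1)^2)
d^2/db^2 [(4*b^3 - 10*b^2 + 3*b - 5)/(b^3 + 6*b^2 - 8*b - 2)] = 2*(-34*b^6 + 105*b^5 - 168*b^4 - 424*b^3 - 552*b^2 + 846*b - 468)/(b^9 + 18*b^8 + 84*b^7 - 78*b^6 - 744*b^5 + 1032*b^4 + 76*b^3 - 312*b^2 - 96*b - 8)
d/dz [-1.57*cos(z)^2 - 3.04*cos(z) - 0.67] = (3.14*cos(z) + 3.04)*sin(z)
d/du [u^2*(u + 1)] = u*(3*u + 2)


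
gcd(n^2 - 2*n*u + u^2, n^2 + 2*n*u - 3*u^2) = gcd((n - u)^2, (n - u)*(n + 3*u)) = -n + u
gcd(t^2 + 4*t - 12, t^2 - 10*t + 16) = t - 2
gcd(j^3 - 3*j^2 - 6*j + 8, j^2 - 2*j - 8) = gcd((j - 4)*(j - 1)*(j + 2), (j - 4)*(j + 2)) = j^2 - 2*j - 8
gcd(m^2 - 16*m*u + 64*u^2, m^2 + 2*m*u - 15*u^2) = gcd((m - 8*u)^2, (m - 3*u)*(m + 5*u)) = 1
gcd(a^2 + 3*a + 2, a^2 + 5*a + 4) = a + 1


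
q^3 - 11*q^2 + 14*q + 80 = (q - 8)*(q - 5)*(q + 2)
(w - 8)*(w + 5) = w^2 - 3*w - 40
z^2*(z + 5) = z^3 + 5*z^2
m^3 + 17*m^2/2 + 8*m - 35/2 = (m - 1)*(m + 5/2)*(m + 7)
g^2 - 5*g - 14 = (g - 7)*(g + 2)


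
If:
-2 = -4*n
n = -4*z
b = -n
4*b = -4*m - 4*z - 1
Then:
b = -1/2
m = 3/8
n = 1/2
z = -1/8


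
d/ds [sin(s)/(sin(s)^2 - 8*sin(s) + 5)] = (cos(s)^2 + 4)*cos(s)/(sin(s)^2 - 8*sin(s) + 5)^2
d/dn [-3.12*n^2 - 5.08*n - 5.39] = -6.24*n - 5.08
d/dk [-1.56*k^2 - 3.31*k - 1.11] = -3.12*k - 3.31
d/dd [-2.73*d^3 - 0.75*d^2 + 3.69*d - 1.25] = -8.19*d^2 - 1.5*d + 3.69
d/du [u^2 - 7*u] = 2*u - 7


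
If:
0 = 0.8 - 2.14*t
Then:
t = 0.37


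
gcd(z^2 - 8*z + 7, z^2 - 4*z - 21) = z - 7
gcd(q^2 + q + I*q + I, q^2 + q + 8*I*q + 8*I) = q + 1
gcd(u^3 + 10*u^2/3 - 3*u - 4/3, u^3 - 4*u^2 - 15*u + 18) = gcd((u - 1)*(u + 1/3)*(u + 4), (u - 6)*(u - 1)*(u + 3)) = u - 1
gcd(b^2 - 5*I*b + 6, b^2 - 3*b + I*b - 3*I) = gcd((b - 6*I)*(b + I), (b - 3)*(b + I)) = b + I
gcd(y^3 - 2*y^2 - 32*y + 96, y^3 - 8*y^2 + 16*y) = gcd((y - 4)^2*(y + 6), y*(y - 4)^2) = y^2 - 8*y + 16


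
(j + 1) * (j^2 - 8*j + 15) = j^3 - 7*j^2 + 7*j + 15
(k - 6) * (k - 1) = k^2 - 7*k + 6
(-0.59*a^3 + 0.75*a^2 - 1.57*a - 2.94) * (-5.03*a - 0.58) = 2.9677*a^4 - 3.4303*a^3 + 7.4621*a^2 + 15.6988*a + 1.7052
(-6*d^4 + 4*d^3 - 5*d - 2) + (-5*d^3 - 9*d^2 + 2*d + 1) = -6*d^4 - d^3 - 9*d^2 - 3*d - 1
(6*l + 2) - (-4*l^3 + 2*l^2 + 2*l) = 4*l^3 - 2*l^2 + 4*l + 2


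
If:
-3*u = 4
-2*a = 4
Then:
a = -2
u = -4/3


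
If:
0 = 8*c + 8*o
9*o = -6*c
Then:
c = 0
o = 0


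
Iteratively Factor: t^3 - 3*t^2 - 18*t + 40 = (t - 2)*(t^2 - t - 20) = (t - 5)*(t - 2)*(t + 4)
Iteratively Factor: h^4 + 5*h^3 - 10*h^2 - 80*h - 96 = (h + 3)*(h^3 + 2*h^2 - 16*h - 32) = (h - 4)*(h + 3)*(h^2 + 6*h + 8) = (h - 4)*(h + 2)*(h + 3)*(h + 4)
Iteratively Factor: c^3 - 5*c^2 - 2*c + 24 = (c - 4)*(c^2 - c - 6) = (c - 4)*(c + 2)*(c - 3)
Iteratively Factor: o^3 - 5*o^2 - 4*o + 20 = (o + 2)*(o^2 - 7*o + 10) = (o - 5)*(o + 2)*(o - 2)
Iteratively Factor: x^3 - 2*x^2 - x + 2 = (x - 2)*(x^2 - 1) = (x - 2)*(x + 1)*(x - 1)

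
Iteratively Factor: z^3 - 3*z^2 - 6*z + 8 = (z - 4)*(z^2 + z - 2) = (z - 4)*(z - 1)*(z + 2)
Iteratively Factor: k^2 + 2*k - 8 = (k - 2)*(k + 4)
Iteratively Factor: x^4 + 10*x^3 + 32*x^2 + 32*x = (x)*(x^3 + 10*x^2 + 32*x + 32) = x*(x + 2)*(x^2 + 8*x + 16) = x*(x + 2)*(x + 4)*(x + 4)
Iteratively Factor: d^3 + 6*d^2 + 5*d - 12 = (d - 1)*(d^2 + 7*d + 12) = (d - 1)*(d + 4)*(d + 3)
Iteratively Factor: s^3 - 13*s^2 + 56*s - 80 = (s - 5)*(s^2 - 8*s + 16) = (s - 5)*(s - 4)*(s - 4)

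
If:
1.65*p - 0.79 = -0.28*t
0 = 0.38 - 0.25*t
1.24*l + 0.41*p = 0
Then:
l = -0.07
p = 0.22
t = 1.52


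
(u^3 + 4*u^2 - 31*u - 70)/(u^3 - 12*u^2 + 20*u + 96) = (u^2 + 2*u - 35)/(u^2 - 14*u + 48)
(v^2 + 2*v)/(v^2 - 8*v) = (v + 2)/(v - 8)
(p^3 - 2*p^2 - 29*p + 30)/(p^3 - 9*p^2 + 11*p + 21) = (p^3 - 2*p^2 - 29*p + 30)/(p^3 - 9*p^2 + 11*p + 21)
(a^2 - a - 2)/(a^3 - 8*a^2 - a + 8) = (a - 2)/(a^2 - 9*a + 8)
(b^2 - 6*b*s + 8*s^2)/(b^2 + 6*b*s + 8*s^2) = (b^2 - 6*b*s + 8*s^2)/(b^2 + 6*b*s + 8*s^2)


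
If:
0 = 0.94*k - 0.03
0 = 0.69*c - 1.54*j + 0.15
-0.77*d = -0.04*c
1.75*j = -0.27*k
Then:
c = -0.23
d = -0.01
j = -0.00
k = 0.03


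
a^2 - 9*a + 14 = (a - 7)*(a - 2)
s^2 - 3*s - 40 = (s - 8)*(s + 5)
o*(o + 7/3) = o^2 + 7*o/3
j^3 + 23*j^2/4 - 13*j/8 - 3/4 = (j - 1/2)*(j + 1/4)*(j + 6)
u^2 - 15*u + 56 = (u - 8)*(u - 7)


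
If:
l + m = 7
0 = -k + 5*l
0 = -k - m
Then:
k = -35/4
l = -7/4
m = 35/4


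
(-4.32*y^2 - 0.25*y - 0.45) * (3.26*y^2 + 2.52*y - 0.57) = -14.0832*y^4 - 11.7014*y^3 + 0.3654*y^2 - 0.9915*y + 0.2565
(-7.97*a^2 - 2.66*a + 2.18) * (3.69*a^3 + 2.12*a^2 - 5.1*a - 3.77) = -29.4093*a^5 - 26.7118*a^4 + 43.052*a^3 + 48.2345*a^2 - 1.0898*a - 8.2186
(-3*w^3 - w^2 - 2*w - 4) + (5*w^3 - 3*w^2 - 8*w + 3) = 2*w^3 - 4*w^2 - 10*w - 1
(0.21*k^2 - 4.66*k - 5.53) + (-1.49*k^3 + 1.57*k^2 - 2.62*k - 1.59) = -1.49*k^3 + 1.78*k^2 - 7.28*k - 7.12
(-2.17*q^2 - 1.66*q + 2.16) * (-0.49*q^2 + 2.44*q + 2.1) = 1.0633*q^4 - 4.4814*q^3 - 9.6658*q^2 + 1.7844*q + 4.536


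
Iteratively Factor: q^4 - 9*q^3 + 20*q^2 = (q - 4)*(q^3 - 5*q^2) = q*(q - 4)*(q^2 - 5*q) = q*(q - 5)*(q - 4)*(q)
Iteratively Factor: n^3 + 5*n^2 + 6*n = (n + 3)*(n^2 + 2*n) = (n + 2)*(n + 3)*(n)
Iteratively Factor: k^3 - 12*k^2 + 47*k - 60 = (k - 4)*(k^2 - 8*k + 15) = (k - 5)*(k - 4)*(k - 3)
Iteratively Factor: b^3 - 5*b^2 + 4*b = (b - 1)*(b^2 - 4*b) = (b - 4)*(b - 1)*(b)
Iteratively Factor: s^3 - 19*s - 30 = (s + 2)*(s^2 - 2*s - 15) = (s + 2)*(s + 3)*(s - 5)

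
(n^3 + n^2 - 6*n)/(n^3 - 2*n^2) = (n + 3)/n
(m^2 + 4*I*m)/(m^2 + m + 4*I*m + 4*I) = m/(m + 1)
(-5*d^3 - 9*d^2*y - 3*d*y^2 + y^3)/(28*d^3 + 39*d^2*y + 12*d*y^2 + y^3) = (-5*d^2 - 4*d*y + y^2)/(28*d^2 + 11*d*y + y^2)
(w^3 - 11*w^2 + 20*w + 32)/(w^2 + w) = w - 12 + 32/w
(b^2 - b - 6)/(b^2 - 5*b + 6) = (b + 2)/(b - 2)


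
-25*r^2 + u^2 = (-5*r + u)*(5*r + u)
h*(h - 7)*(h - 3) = h^3 - 10*h^2 + 21*h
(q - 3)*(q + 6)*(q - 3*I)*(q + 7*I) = q^4 + 3*q^3 + 4*I*q^3 + 3*q^2 + 12*I*q^2 + 63*q - 72*I*q - 378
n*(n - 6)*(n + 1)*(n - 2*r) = n^4 - 2*n^3*r - 5*n^3 + 10*n^2*r - 6*n^2 + 12*n*r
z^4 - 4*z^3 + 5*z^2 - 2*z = z*(z - 2)*(z - 1)^2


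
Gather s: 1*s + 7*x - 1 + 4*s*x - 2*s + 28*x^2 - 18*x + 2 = s*(4*x - 1) + 28*x^2 - 11*x + 1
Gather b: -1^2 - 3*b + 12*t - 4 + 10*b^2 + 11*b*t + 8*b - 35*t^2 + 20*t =10*b^2 + b*(11*t + 5) - 35*t^2 + 32*t - 5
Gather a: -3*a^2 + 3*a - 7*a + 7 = -3*a^2 - 4*a + 7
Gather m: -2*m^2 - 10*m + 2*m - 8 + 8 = -2*m^2 - 8*m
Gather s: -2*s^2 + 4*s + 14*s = -2*s^2 + 18*s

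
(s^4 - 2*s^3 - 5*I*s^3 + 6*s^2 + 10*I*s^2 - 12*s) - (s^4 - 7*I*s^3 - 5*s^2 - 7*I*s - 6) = -2*s^3 + 2*I*s^3 + 11*s^2 + 10*I*s^2 - 12*s + 7*I*s + 6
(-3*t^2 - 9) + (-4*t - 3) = -3*t^2 - 4*t - 12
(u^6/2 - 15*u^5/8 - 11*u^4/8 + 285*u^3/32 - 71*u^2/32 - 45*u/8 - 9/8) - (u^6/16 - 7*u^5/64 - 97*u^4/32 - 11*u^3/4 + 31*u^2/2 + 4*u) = 7*u^6/16 - 113*u^5/64 + 53*u^4/32 + 373*u^3/32 - 567*u^2/32 - 77*u/8 - 9/8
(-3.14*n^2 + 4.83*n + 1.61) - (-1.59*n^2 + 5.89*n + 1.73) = -1.55*n^2 - 1.06*n - 0.12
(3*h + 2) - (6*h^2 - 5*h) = -6*h^2 + 8*h + 2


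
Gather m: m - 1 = m - 1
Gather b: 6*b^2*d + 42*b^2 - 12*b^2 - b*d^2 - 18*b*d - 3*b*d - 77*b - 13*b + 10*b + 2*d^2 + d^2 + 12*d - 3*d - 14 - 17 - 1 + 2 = b^2*(6*d + 30) + b*(-d^2 - 21*d - 80) + 3*d^2 + 9*d - 30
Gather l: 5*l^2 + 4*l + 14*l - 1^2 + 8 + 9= 5*l^2 + 18*l + 16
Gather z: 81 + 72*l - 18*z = 72*l - 18*z + 81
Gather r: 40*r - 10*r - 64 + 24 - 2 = 30*r - 42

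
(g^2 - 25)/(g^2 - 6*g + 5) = (g + 5)/(g - 1)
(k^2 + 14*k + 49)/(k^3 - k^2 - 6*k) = (k^2 + 14*k + 49)/(k*(k^2 - k - 6))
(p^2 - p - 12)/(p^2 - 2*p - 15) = (p - 4)/(p - 5)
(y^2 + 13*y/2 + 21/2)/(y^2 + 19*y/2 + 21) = (y + 3)/(y + 6)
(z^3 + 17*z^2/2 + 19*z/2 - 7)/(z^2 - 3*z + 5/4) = 2*(z^2 + 9*z + 14)/(2*z - 5)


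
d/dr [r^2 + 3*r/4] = 2*r + 3/4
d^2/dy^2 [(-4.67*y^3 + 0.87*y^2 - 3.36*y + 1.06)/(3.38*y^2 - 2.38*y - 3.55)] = (-227.750868*y^3 - 101.447016*y^2 - 646.184274*y + 116.152038)/(38.614472*y^6 - 81.570216*y^5 - 64.232844*y^4 + 157.864448*y^3 + 67.46349*y^2 - 89.98185*y - 44.738875)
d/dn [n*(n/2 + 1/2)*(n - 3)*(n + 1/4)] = 2*n^3 - 21*n^2/8 - 7*n/2 - 3/8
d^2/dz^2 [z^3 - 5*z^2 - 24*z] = 6*z - 10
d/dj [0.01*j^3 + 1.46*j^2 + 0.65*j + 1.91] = 0.03*j^2 + 2.92*j + 0.65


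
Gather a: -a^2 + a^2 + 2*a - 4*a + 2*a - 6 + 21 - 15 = 0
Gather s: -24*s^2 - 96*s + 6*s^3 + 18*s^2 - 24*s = 6*s^3 - 6*s^2 - 120*s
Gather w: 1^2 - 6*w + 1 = 2 - 6*w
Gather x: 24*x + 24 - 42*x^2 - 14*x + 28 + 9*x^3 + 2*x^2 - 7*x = 9*x^3 - 40*x^2 + 3*x + 52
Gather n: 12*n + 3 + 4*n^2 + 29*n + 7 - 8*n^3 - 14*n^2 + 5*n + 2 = -8*n^3 - 10*n^2 + 46*n + 12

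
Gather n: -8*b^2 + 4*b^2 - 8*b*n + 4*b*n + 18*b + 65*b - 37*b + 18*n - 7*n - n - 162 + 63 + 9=-4*b^2 + 46*b + n*(10 - 4*b) - 90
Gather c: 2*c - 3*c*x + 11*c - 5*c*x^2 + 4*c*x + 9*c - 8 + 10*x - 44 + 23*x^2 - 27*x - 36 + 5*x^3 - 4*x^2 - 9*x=c*(-5*x^2 + x + 22) + 5*x^3 + 19*x^2 - 26*x - 88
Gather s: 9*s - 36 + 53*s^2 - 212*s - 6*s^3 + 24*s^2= -6*s^3 + 77*s^2 - 203*s - 36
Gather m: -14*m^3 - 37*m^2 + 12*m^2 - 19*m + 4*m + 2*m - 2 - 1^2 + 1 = -14*m^3 - 25*m^2 - 13*m - 2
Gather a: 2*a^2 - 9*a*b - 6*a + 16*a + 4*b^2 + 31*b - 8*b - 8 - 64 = 2*a^2 + a*(10 - 9*b) + 4*b^2 + 23*b - 72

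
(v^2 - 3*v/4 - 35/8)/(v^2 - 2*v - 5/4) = (4*v + 7)/(2*(2*v + 1))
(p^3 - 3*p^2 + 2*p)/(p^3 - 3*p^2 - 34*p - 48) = p*(-p^2 + 3*p - 2)/(-p^3 + 3*p^2 + 34*p + 48)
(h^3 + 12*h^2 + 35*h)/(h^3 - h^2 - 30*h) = (h + 7)/(h - 6)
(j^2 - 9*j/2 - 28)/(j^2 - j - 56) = (j + 7/2)/(j + 7)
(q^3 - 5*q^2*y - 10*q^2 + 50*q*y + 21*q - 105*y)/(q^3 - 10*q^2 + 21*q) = (q - 5*y)/q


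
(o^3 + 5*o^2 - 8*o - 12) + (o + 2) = o^3 + 5*o^2 - 7*o - 10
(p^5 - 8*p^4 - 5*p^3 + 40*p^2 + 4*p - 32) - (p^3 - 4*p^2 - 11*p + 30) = p^5 - 8*p^4 - 6*p^3 + 44*p^2 + 15*p - 62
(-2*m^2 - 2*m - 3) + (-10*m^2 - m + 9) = -12*m^2 - 3*m + 6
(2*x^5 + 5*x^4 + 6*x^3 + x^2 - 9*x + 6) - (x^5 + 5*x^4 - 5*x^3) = x^5 + 11*x^3 + x^2 - 9*x + 6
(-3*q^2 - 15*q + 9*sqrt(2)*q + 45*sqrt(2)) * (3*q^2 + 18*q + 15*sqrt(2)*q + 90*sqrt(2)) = -9*q^4 - 99*q^3 - 18*sqrt(2)*q^3 - 198*sqrt(2)*q^2 - 540*sqrt(2)*q + 2970*q + 8100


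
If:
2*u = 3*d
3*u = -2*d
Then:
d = 0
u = 0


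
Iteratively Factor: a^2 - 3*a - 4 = (a - 4)*(a + 1)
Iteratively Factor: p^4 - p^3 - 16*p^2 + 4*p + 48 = (p + 2)*(p^3 - 3*p^2 - 10*p + 24) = (p - 4)*(p + 2)*(p^2 + p - 6) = (p - 4)*(p - 2)*(p + 2)*(p + 3)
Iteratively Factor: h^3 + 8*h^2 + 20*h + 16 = (h + 2)*(h^2 + 6*h + 8) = (h + 2)^2*(h + 4)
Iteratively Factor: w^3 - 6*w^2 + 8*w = (w - 4)*(w^2 - 2*w) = (w - 4)*(w - 2)*(w)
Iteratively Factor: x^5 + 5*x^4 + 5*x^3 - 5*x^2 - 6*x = (x + 1)*(x^4 + 4*x^3 + x^2 - 6*x) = (x + 1)*(x + 3)*(x^3 + x^2 - 2*x) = (x + 1)*(x + 2)*(x + 3)*(x^2 - x) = x*(x + 1)*(x + 2)*(x + 3)*(x - 1)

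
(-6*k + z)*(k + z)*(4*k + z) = -24*k^3 - 26*k^2*z - k*z^2 + z^3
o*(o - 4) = o^2 - 4*o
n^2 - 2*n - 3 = (n - 3)*(n + 1)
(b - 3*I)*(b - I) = b^2 - 4*I*b - 3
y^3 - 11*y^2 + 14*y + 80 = (y - 8)*(y - 5)*(y + 2)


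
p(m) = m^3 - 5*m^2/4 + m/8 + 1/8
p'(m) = 3*m^2 - 5*m/2 + 1/8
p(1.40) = 0.59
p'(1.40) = 2.50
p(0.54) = -0.01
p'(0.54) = -0.35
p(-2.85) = -33.53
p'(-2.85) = 31.62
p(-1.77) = -9.56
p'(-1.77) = 13.95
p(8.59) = 542.80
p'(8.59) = 200.01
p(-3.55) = -60.81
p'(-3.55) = 46.81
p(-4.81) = -140.68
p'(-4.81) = 81.56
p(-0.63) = -0.70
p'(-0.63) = 2.89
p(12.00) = 1549.62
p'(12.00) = 402.12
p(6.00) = 171.88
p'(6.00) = 93.12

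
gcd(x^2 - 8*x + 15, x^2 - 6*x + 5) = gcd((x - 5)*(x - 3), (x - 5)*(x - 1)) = x - 5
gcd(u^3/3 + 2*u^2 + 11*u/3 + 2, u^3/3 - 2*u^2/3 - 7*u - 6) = u^2 + 4*u + 3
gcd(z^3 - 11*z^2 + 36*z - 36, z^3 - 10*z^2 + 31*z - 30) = z^2 - 5*z + 6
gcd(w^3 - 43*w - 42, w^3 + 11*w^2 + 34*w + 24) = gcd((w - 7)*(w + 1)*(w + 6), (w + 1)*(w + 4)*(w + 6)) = w^2 + 7*w + 6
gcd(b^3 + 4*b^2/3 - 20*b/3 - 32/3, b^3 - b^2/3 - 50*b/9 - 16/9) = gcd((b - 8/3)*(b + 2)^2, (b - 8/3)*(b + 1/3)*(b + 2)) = b^2 - 2*b/3 - 16/3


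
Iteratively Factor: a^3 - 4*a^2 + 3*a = (a - 3)*(a^2 - a) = a*(a - 3)*(a - 1)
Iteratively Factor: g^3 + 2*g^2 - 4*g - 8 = (g - 2)*(g^2 + 4*g + 4) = (g - 2)*(g + 2)*(g + 2)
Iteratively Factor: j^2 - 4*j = (j - 4)*(j)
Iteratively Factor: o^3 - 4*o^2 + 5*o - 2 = (o - 1)*(o^2 - 3*o + 2) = (o - 1)^2*(o - 2)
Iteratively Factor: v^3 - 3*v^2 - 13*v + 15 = (v + 3)*(v^2 - 6*v + 5) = (v - 5)*(v + 3)*(v - 1)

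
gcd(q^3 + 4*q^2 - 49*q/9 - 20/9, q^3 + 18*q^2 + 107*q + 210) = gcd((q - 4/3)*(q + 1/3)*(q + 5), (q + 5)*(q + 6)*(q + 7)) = q + 5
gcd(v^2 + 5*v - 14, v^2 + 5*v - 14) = v^2 + 5*v - 14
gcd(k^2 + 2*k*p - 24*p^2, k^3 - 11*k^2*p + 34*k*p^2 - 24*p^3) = -k + 4*p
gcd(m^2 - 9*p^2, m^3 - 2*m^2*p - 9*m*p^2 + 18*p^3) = -m^2 + 9*p^2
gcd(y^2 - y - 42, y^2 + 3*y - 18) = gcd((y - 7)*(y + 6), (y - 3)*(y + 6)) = y + 6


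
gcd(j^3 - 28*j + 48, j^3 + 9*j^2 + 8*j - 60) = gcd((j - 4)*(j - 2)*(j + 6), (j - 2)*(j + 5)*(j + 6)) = j^2 + 4*j - 12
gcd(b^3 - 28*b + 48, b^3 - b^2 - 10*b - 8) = b - 4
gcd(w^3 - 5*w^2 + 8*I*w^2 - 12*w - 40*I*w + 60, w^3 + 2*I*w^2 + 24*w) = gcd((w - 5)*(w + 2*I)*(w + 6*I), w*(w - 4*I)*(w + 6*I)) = w + 6*I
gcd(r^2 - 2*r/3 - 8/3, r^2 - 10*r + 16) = r - 2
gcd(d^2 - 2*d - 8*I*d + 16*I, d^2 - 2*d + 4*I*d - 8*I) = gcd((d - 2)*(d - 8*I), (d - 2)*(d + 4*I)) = d - 2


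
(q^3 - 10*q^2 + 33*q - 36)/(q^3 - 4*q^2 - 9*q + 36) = (q - 3)/(q + 3)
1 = 1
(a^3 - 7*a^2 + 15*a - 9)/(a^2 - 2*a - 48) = (-a^3 + 7*a^2 - 15*a + 9)/(-a^2 + 2*a + 48)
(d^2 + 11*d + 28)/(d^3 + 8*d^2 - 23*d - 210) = (d + 4)/(d^2 + d - 30)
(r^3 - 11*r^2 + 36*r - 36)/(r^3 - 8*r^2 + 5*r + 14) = (r^2 - 9*r + 18)/(r^2 - 6*r - 7)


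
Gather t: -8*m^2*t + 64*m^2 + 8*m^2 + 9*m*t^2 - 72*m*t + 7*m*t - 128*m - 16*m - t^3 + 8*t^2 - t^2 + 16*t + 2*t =72*m^2 - 144*m - t^3 + t^2*(9*m + 7) + t*(-8*m^2 - 65*m + 18)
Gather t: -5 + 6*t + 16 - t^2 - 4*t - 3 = -t^2 + 2*t + 8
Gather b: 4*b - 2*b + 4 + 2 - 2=2*b + 4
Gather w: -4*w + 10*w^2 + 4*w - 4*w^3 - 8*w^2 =-4*w^3 + 2*w^2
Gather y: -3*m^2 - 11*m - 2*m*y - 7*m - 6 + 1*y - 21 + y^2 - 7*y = -3*m^2 - 18*m + y^2 + y*(-2*m - 6) - 27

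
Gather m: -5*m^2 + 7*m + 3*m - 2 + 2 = -5*m^2 + 10*m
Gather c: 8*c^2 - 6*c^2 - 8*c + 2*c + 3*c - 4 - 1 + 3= 2*c^2 - 3*c - 2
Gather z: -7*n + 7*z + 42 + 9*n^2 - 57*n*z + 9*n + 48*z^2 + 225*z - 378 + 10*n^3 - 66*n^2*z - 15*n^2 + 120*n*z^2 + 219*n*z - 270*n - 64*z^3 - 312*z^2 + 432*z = 10*n^3 - 6*n^2 - 268*n - 64*z^3 + z^2*(120*n - 264) + z*(-66*n^2 + 162*n + 664) - 336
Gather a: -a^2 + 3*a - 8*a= -a^2 - 5*a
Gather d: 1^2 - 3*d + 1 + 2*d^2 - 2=2*d^2 - 3*d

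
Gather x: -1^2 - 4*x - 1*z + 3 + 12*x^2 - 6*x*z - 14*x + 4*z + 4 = 12*x^2 + x*(-6*z - 18) + 3*z + 6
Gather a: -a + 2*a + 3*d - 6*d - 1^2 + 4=a - 3*d + 3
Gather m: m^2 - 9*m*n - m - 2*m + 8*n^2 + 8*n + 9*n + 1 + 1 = m^2 + m*(-9*n - 3) + 8*n^2 + 17*n + 2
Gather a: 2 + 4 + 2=8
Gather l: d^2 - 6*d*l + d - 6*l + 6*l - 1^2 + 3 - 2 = d^2 - 6*d*l + d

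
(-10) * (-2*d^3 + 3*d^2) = 20*d^3 - 30*d^2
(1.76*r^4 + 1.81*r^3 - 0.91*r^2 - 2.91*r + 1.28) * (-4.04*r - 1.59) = -7.1104*r^5 - 10.1108*r^4 + 0.7985*r^3 + 13.2033*r^2 - 0.544299999999999*r - 2.0352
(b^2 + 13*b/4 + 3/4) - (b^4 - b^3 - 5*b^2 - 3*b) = -b^4 + b^3 + 6*b^2 + 25*b/4 + 3/4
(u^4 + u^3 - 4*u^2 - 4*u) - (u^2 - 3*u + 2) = u^4 + u^3 - 5*u^2 - u - 2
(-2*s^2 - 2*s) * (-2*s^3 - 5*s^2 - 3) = 4*s^5 + 14*s^4 + 10*s^3 + 6*s^2 + 6*s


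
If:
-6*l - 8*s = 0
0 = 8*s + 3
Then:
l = 1/2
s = -3/8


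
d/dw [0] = 0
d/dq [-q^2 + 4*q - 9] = 4 - 2*q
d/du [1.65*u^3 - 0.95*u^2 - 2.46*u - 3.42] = 4.95*u^2 - 1.9*u - 2.46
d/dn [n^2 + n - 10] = 2*n + 1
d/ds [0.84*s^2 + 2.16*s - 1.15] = 1.68*s + 2.16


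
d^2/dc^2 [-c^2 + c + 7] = -2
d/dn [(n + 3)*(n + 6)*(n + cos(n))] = -(n + 3)*(n + 6)*(sin(n) - 1) + (n + 3)*(n + cos(n)) + (n + 6)*(n + cos(n))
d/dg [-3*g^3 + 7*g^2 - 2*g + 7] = -9*g^2 + 14*g - 2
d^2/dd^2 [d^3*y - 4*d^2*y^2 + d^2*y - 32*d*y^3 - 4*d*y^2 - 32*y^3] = 2*y*(3*d - 4*y + 1)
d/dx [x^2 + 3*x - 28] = 2*x + 3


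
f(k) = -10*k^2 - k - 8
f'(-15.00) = 299.00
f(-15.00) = -2243.00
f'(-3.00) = 59.00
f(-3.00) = -95.00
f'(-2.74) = 53.80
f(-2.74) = -80.34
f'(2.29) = -46.80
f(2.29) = -62.73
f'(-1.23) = 23.60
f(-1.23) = -21.90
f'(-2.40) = 47.00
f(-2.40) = -63.20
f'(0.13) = -3.60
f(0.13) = -8.30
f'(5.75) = -116.00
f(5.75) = -344.38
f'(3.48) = -70.60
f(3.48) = -132.58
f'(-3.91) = 77.20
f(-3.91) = -156.97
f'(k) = -20*k - 1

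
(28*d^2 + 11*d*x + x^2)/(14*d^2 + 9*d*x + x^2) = (4*d + x)/(2*d + x)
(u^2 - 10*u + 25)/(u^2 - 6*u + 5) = (u - 5)/(u - 1)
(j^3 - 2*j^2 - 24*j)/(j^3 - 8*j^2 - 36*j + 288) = j*(j + 4)/(j^2 - 2*j - 48)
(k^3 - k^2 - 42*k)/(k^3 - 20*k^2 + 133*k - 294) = k*(k + 6)/(k^2 - 13*k + 42)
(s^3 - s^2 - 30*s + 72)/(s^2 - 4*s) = s + 3 - 18/s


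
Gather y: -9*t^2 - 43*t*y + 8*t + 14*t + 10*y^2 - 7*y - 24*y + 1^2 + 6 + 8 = -9*t^2 + 22*t + 10*y^2 + y*(-43*t - 31) + 15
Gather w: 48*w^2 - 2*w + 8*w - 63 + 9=48*w^2 + 6*w - 54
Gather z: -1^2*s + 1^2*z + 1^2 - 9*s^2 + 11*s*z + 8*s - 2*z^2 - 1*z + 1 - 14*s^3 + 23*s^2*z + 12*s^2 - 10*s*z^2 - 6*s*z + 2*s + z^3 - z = -14*s^3 + 3*s^2 + 9*s + z^3 + z^2*(-10*s - 2) + z*(23*s^2 + 5*s - 1) + 2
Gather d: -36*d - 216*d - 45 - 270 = -252*d - 315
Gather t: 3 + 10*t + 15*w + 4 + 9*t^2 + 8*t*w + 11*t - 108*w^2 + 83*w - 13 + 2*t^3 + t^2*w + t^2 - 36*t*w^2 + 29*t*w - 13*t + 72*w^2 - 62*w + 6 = 2*t^3 + t^2*(w + 10) + t*(-36*w^2 + 37*w + 8) - 36*w^2 + 36*w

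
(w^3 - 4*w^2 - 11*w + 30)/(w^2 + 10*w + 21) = (w^2 - 7*w + 10)/(w + 7)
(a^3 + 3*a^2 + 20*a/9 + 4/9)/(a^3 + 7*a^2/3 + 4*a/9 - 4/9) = (3*a + 1)/(3*a - 1)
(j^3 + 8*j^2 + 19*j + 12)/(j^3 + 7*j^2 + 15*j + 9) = (j + 4)/(j + 3)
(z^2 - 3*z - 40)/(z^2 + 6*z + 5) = (z - 8)/(z + 1)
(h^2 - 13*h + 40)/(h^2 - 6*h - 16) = (h - 5)/(h + 2)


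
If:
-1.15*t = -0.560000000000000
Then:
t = 0.49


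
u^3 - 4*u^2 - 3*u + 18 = (u - 3)^2*(u + 2)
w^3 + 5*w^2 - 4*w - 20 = (w - 2)*(w + 2)*(w + 5)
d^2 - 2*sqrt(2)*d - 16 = (d - 4*sqrt(2))*(d + 2*sqrt(2))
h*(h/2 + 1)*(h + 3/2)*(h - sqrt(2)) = h^4/2 - sqrt(2)*h^3/2 + 7*h^3/4 - 7*sqrt(2)*h^2/4 + 3*h^2/2 - 3*sqrt(2)*h/2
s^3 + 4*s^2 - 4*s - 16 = (s - 2)*(s + 2)*(s + 4)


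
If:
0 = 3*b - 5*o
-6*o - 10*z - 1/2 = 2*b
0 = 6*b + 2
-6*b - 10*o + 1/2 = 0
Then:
No Solution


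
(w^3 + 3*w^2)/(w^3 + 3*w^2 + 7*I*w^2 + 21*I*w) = w/(w + 7*I)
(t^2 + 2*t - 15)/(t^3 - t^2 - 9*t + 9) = (t + 5)/(t^2 + 2*t - 3)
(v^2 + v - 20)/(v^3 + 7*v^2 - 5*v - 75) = (v - 4)/(v^2 + 2*v - 15)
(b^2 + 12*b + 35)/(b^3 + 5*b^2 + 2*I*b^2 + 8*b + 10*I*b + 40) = (b + 7)/(b^2 + 2*I*b + 8)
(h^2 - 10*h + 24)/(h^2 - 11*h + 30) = (h - 4)/(h - 5)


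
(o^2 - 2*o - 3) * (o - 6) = o^3 - 8*o^2 + 9*o + 18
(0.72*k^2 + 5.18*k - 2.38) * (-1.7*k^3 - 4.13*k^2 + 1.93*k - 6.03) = -1.224*k^5 - 11.7796*k^4 - 15.9578*k^3 + 15.4852*k^2 - 35.8288*k + 14.3514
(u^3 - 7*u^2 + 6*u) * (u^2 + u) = u^5 - 6*u^4 - u^3 + 6*u^2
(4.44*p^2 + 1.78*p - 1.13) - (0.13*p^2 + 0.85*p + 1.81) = 4.31*p^2 + 0.93*p - 2.94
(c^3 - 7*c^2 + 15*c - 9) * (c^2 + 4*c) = c^5 - 3*c^4 - 13*c^3 + 51*c^2 - 36*c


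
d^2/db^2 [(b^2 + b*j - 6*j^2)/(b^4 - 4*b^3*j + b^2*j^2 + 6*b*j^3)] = 2*(3*b^5 + 12*b^4*j - 41*b^3*j^2 + 9*b^2*j^3 + 54*b*j^4 + 27*j^5)/(b^3*(b^6 - 6*b^5*j + 3*b^4*j^2 + 28*b^3*j^3 - 9*b^2*j^4 - 54*b*j^5 - 27*j^6))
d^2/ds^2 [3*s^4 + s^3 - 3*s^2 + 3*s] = 36*s^2 + 6*s - 6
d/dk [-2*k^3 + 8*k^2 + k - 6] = -6*k^2 + 16*k + 1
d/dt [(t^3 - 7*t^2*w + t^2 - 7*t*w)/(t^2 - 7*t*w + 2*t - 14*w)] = (t^2 + 4*t + 2)/(t^2 + 4*t + 4)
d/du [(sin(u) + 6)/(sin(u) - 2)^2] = -(sin(u) + 14)*cos(u)/(sin(u) - 2)^3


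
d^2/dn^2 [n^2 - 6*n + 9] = 2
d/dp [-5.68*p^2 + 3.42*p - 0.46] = 3.42 - 11.36*p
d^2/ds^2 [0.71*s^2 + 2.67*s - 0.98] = 1.42000000000000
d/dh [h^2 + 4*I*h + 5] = 2*h + 4*I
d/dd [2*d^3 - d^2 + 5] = 2*d*(3*d - 1)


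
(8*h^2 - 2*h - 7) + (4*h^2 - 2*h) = 12*h^2 - 4*h - 7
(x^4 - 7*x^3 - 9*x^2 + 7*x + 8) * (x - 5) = x^5 - 12*x^4 + 26*x^3 + 52*x^2 - 27*x - 40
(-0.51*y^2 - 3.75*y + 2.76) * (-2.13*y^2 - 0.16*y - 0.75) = 1.0863*y^4 + 8.0691*y^3 - 4.8963*y^2 + 2.3709*y - 2.07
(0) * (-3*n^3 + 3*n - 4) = 0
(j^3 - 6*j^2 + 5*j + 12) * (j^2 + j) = j^5 - 5*j^4 - j^3 + 17*j^2 + 12*j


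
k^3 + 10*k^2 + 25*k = k*(k + 5)^2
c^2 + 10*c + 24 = (c + 4)*(c + 6)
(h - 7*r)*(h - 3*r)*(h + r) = h^3 - 9*h^2*r + 11*h*r^2 + 21*r^3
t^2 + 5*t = t*(t + 5)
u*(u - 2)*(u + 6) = u^3 + 4*u^2 - 12*u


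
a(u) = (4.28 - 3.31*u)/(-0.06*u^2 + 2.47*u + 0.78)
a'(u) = (4.28 - 3.31*u)*(0.12*u - 2.47)/(-0.06*u^2 + 2.47*u + 0.78)^2 - 3.31/(-0.06*u^2 + 2.47*u + 0.78) = (-0.1986*u^2 + 0.5136*u - 13.1534)/(0.0036*u^4 - 0.2964*u^3 + 6.0073*u^2 + 3.8532*u + 0.6084)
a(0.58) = 1.08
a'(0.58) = -2.69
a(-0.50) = -12.63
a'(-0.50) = -60.93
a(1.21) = 0.07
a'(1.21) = -0.95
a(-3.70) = -1.80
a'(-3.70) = -0.21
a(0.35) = 1.91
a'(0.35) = -4.85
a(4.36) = -0.98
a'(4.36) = -0.14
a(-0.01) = 5.71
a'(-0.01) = -23.07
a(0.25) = 2.48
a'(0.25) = -6.71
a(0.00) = 5.49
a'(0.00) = -21.62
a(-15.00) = -1.08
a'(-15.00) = -0.03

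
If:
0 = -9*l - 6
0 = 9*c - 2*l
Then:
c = -4/27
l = -2/3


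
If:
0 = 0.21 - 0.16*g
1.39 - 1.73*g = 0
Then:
No Solution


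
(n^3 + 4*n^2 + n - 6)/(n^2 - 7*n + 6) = (n^2 + 5*n + 6)/(n - 6)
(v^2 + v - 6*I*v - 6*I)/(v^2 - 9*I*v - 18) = (v + 1)/(v - 3*I)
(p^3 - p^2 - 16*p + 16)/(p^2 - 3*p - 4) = (p^2 + 3*p - 4)/(p + 1)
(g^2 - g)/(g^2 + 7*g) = (g - 1)/(g + 7)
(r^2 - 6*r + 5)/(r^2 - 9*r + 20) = (r - 1)/(r - 4)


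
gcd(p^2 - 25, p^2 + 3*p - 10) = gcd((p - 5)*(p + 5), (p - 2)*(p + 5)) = p + 5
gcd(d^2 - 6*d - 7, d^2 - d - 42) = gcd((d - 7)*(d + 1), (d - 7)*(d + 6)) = d - 7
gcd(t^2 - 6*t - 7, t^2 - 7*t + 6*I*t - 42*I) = t - 7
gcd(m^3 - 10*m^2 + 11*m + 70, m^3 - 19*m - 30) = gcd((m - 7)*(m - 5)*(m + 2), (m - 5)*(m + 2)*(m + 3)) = m^2 - 3*m - 10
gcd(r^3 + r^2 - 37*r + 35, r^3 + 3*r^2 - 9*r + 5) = r - 1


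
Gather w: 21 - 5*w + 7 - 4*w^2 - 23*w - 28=-4*w^2 - 28*w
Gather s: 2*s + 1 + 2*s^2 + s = 2*s^2 + 3*s + 1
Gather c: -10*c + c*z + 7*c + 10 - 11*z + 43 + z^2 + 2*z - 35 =c*(z - 3) + z^2 - 9*z + 18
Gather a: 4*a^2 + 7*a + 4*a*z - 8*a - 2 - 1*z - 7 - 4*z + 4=4*a^2 + a*(4*z - 1) - 5*z - 5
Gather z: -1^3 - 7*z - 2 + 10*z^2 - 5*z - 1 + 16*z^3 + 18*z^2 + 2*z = 16*z^3 + 28*z^2 - 10*z - 4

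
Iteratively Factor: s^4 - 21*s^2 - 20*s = (s)*(s^3 - 21*s - 20) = s*(s + 1)*(s^2 - s - 20) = s*(s + 1)*(s + 4)*(s - 5)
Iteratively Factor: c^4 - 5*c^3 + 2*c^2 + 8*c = (c - 2)*(c^3 - 3*c^2 - 4*c) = (c - 4)*(c - 2)*(c^2 + c) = (c - 4)*(c - 2)*(c + 1)*(c)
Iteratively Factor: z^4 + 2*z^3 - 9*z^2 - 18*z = (z)*(z^3 + 2*z^2 - 9*z - 18) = z*(z + 2)*(z^2 - 9) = z*(z - 3)*(z + 2)*(z + 3)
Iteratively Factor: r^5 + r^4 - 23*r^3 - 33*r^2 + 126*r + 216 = (r + 2)*(r^4 - r^3 - 21*r^2 + 9*r + 108) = (r - 3)*(r + 2)*(r^3 + 2*r^2 - 15*r - 36) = (r - 4)*(r - 3)*(r + 2)*(r^2 + 6*r + 9) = (r - 4)*(r - 3)*(r + 2)*(r + 3)*(r + 3)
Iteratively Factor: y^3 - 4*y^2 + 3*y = (y - 1)*(y^2 - 3*y) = (y - 3)*(y - 1)*(y)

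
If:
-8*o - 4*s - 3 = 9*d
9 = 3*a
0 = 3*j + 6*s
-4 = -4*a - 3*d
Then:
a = 3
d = -8/3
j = -2*s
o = 21/8 - s/2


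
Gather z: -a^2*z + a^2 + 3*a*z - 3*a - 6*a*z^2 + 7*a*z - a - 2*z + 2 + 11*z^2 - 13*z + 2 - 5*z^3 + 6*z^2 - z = a^2 - 4*a - 5*z^3 + z^2*(17 - 6*a) + z*(-a^2 + 10*a - 16) + 4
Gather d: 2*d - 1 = 2*d - 1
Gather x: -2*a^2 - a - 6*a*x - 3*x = -2*a^2 - a + x*(-6*a - 3)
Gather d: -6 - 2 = -8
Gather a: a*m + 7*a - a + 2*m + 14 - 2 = a*(m + 6) + 2*m + 12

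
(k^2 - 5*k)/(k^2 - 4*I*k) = (k - 5)/(k - 4*I)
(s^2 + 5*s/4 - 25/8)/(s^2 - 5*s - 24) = (-8*s^2 - 10*s + 25)/(8*(-s^2 + 5*s + 24))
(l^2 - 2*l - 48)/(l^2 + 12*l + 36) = (l - 8)/(l + 6)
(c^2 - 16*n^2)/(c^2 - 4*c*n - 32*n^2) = (c - 4*n)/(c - 8*n)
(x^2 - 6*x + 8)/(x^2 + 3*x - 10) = (x - 4)/(x + 5)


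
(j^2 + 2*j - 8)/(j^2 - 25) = (j^2 + 2*j - 8)/(j^2 - 25)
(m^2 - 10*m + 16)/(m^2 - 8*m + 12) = (m - 8)/(m - 6)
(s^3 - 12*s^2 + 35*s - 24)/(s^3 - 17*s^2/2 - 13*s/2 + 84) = 2*(s^2 - 4*s + 3)/(2*s^2 - s - 21)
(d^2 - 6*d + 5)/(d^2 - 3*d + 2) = (d - 5)/(d - 2)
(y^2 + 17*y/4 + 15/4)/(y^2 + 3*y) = (y + 5/4)/y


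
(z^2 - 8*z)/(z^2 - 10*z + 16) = z/(z - 2)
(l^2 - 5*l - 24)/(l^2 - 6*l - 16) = (l + 3)/(l + 2)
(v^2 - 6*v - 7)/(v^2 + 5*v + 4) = (v - 7)/(v + 4)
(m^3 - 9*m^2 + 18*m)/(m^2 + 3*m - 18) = m*(m - 6)/(m + 6)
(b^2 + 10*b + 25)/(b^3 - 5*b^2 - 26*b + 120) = (b + 5)/(b^2 - 10*b + 24)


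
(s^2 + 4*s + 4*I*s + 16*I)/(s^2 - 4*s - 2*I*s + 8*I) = (s^2 + 4*s*(1 + I) + 16*I)/(s^2 - 2*s*(2 + I) + 8*I)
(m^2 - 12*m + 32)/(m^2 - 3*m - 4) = (m - 8)/(m + 1)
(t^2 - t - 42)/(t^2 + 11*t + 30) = (t - 7)/(t + 5)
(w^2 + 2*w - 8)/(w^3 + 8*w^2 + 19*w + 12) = (w - 2)/(w^2 + 4*w + 3)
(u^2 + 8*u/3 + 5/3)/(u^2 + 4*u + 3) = (u + 5/3)/(u + 3)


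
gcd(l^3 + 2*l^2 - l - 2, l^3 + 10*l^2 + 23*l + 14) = l^2 + 3*l + 2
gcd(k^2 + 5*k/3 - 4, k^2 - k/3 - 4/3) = k - 4/3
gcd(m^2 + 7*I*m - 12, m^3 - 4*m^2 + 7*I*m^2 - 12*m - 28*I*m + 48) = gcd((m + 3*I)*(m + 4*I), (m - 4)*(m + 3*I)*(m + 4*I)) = m^2 + 7*I*m - 12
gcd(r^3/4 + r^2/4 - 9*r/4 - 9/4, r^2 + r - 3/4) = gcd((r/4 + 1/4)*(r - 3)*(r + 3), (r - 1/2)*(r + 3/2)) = 1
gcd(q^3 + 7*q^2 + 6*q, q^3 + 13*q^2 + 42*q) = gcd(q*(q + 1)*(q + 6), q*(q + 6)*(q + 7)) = q^2 + 6*q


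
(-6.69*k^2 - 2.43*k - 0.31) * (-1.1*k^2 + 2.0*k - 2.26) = 7.359*k^4 - 10.707*k^3 + 10.6004*k^2 + 4.8718*k + 0.7006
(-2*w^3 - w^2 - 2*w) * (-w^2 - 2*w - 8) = 2*w^5 + 5*w^4 + 20*w^3 + 12*w^2 + 16*w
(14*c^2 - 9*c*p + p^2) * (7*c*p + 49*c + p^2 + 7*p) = 98*c^3*p + 686*c^3 - 49*c^2*p^2 - 343*c^2*p - 2*c*p^3 - 14*c*p^2 + p^4 + 7*p^3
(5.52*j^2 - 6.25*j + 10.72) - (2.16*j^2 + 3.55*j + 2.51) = 3.36*j^2 - 9.8*j + 8.21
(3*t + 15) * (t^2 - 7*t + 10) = 3*t^3 - 6*t^2 - 75*t + 150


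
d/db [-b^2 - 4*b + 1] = -2*b - 4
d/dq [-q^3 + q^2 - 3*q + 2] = -3*q^2 + 2*q - 3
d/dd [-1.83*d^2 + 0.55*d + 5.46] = 0.55 - 3.66*d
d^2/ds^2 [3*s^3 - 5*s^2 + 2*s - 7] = 18*s - 10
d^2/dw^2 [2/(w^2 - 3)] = 12*(w^2 + 1)/(w^2 - 3)^3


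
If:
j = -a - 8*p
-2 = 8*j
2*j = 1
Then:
No Solution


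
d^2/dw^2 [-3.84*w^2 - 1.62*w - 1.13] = -7.68000000000000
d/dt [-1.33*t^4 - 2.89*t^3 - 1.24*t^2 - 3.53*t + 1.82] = -5.32*t^3 - 8.67*t^2 - 2.48*t - 3.53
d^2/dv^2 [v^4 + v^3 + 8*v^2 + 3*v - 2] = 12*v^2 + 6*v + 16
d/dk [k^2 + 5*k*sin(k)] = 5*k*cos(k) + 2*k + 5*sin(k)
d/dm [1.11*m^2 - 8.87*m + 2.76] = 2.22*m - 8.87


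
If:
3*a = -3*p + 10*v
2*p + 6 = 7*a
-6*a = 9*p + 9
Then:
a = 12/25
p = -33/25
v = -63/250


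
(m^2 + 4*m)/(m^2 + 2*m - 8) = m/(m - 2)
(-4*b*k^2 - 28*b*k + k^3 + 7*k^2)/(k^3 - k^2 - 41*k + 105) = k*(-4*b + k)/(k^2 - 8*k + 15)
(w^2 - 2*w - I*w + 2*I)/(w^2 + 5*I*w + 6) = (w - 2)/(w + 6*I)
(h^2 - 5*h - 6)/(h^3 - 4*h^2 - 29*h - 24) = (h - 6)/(h^2 - 5*h - 24)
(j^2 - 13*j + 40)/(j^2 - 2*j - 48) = (j - 5)/(j + 6)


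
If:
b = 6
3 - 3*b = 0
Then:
No Solution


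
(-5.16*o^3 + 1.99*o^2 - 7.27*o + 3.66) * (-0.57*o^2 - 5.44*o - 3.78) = 2.9412*o^5 + 26.9361*o^4 + 12.8231*o^3 + 29.9404*o^2 + 7.57019999999999*o - 13.8348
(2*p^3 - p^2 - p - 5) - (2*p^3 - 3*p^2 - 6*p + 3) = 2*p^2 + 5*p - 8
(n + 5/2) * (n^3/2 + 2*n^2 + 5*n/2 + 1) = n^4/2 + 13*n^3/4 + 15*n^2/2 + 29*n/4 + 5/2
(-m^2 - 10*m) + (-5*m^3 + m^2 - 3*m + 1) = -5*m^3 - 13*m + 1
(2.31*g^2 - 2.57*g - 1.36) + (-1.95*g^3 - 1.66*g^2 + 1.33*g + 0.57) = -1.95*g^3 + 0.65*g^2 - 1.24*g - 0.79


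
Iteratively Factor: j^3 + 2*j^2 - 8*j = (j)*(j^2 + 2*j - 8) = j*(j - 2)*(j + 4)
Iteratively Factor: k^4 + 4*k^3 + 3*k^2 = (k + 3)*(k^3 + k^2) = (k + 1)*(k + 3)*(k^2) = k*(k + 1)*(k + 3)*(k)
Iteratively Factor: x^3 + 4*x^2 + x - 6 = (x + 2)*(x^2 + 2*x - 3) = (x + 2)*(x + 3)*(x - 1)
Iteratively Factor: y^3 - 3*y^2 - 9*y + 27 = (y - 3)*(y^2 - 9) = (y - 3)^2*(y + 3)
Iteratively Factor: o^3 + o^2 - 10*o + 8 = (o - 2)*(o^2 + 3*o - 4) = (o - 2)*(o + 4)*(o - 1)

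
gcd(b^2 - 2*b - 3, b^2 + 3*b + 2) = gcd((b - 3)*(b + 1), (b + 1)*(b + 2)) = b + 1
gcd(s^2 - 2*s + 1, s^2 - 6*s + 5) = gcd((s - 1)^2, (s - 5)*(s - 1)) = s - 1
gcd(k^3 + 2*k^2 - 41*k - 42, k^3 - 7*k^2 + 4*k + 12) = k^2 - 5*k - 6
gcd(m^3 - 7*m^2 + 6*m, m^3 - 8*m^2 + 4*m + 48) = m - 6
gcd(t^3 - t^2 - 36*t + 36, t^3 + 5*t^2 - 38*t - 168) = t - 6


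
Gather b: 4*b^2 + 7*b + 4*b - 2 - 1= 4*b^2 + 11*b - 3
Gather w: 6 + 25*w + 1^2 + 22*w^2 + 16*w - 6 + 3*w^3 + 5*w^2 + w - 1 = 3*w^3 + 27*w^2 + 42*w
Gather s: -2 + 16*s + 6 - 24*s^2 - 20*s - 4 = -24*s^2 - 4*s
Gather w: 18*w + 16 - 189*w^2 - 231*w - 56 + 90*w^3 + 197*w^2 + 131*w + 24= 90*w^3 + 8*w^2 - 82*w - 16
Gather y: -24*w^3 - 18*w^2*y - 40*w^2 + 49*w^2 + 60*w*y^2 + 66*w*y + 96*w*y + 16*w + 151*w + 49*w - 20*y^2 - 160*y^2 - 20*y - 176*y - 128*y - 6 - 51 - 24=-24*w^3 + 9*w^2 + 216*w + y^2*(60*w - 180) + y*(-18*w^2 + 162*w - 324) - 81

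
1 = 1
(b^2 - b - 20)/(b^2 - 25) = (b + 4)/(b + 5)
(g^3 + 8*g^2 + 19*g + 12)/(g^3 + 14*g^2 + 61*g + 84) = (g + 1)/(g + 7)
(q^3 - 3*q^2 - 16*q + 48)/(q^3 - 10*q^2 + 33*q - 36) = (q + 4)/(q - 3)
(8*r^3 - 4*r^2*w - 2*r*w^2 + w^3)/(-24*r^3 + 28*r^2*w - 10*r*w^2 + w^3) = (-2*r - w)/(6*r - w)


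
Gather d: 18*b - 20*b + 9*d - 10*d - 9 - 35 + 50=-2*b - d + 6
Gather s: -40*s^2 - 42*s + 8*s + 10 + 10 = -40*s^2 - 34*s + 20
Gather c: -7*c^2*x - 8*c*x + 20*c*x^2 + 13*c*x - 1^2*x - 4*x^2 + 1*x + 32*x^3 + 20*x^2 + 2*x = -7*c^2*x + c*(20*x^2 + 5*x) + 32*x^3 + 16*x^2 + 2*x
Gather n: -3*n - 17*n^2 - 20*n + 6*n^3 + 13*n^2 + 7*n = 6*n^3 - 4*n^2 - 16*n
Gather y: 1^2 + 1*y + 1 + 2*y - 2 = 3*y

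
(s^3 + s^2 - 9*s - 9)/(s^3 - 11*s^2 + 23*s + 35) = (s^2 - 9)/(s^2 - 12*s + 35)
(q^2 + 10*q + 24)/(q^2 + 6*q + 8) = (q + 6)/(q + 2)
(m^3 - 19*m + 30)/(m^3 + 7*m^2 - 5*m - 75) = (m - 2)/(m + 5)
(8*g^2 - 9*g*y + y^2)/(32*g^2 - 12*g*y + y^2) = (-g + y)/(-4*g + y)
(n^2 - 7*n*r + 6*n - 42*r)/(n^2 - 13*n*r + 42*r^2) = (-n - 6)/(-n + 6*r)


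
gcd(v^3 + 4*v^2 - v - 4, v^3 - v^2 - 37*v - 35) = v + 1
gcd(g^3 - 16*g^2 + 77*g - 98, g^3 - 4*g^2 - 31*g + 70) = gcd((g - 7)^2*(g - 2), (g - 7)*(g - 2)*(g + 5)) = g^2 - 9*g + 14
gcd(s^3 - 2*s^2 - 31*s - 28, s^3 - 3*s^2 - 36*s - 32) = s^2 + 5*s + 4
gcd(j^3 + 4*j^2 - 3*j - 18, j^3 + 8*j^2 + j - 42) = j^2 + j - 6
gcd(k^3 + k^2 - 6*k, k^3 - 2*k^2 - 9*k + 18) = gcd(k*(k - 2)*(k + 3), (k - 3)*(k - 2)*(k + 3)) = k^2 + k - 6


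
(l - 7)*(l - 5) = l^2 - 12*l + 35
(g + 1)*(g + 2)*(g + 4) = g^3 + 7*g^2 + 14*g + 8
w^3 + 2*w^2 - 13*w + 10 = (w - 2)*(w - 1)*(w + 5)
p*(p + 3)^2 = p^3 + 6*p^2 + 9*p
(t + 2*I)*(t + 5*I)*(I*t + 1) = I*t^3 - 6*t^2 - 3*I*t - 10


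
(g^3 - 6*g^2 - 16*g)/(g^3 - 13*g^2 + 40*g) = (g + 2)/(g - 5)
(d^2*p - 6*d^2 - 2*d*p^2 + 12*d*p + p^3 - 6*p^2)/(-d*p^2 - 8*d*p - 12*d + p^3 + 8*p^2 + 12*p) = (-d*p + 6*d + p^2 - 6*p)/(p^2 + 8*p + 12)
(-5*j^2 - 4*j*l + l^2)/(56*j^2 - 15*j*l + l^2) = (-5*j^2 - 4*j*l + l^2)/(56*j^2 - 15*j*l + l^2)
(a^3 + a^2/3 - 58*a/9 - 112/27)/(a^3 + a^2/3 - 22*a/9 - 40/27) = (9*a^2 - 3*a - 56)/(9*a^2 - 3*a - 20)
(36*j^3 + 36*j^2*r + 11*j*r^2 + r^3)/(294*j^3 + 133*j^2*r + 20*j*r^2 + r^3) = (6*j^2 + 5*j*r + r^2)/(49*j^2 + 14*j*r + r^2)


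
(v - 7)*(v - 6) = v^2 - 13*v + 42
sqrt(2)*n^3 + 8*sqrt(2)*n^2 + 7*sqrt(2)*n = n*(n + 7)*(sqrt(2)*n + sqrt(2))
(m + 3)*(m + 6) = m^2 + 9*m + 18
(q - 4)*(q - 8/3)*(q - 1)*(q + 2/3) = q^4 - 7*q^3 + 110*q^2/9 + 8*q/9 - 64/9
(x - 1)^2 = x^2 - 2*x + 1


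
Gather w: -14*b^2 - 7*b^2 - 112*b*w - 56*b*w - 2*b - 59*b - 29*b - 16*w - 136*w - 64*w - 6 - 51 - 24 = -21*b^2 - 90*b + w*(-168*b - 216) - 81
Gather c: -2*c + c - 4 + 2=-c - 2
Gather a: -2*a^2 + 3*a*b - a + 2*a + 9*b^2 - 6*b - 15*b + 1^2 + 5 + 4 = -2*a^2 + a*(3*b + 1) + 9*b^2 - 21*b + 10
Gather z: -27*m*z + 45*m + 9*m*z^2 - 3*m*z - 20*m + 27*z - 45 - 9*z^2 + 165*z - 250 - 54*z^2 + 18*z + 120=25*m + z^2*(9*m - 63) + z*(210 - 30*m) - 175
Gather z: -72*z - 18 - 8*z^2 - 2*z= -8*z^2 - 74*z - 18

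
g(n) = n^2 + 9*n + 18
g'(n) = 2*n + 9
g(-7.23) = 5.20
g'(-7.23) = -5.46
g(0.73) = 25.10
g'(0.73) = 10.46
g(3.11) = 55.66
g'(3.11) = 15.22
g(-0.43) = 14.31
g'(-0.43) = 8.14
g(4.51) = 78.93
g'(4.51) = 18.02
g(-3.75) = -1.69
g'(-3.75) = 1.50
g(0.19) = 19.75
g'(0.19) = 9.38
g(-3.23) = -0.64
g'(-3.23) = 2.54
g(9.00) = 180.00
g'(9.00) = 27.00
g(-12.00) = 54.00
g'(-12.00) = -15.00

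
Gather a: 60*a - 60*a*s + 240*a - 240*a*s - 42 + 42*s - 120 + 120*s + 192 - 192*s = a*(300 - 300*s) - 30*s + 30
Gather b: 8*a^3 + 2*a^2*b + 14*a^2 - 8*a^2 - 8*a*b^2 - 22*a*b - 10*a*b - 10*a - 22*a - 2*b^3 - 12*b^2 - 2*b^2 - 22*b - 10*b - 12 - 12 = 8*a^3 + 6*a^2 - 32*a - 2*b^3 + b^2*(-8*a - 14) + b*(2*a^2 - 32*a - 32) - 24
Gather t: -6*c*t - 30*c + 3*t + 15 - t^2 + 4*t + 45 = -30*c - t^2 + t*(7 - 6*c) + 60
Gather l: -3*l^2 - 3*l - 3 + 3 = -3*l^2 - 3*l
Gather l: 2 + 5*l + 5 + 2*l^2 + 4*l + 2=2*l^2 + 9*l + 9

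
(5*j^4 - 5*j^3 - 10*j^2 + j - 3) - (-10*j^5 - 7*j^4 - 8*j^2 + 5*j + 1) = 10*j^5 + 12*j^4 - 5*j^3 - 2*j^2 - 4*j - 4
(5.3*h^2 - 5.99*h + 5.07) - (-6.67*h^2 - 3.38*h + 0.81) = 11.97*h^2 - 2.61*h + 4.26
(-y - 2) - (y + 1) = -2*y - 3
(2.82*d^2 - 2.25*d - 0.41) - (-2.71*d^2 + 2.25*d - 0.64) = 5.53*d^2 - 4.5*d + 0.23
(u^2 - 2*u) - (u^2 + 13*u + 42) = -15*u - 42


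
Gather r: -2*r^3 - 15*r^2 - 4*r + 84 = -2*r^3 - 15*r^2 - 4*r + 84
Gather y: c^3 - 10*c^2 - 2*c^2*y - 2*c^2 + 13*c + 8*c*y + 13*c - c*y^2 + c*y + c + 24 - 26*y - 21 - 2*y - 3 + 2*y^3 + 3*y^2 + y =c^3 - 12*c^2 + 27*c + 2*y^3 + y^2*(3 - c) + y*(-2*c^2 + 9*c - 27)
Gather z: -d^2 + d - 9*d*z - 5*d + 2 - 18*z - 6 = -d^2 - 4*d + z*(-9*d - 18) - 4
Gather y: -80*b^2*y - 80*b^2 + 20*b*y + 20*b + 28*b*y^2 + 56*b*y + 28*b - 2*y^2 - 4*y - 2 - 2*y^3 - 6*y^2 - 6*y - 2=-80*b^2 + 48*b - 2*y^3 + y^2*(28*b - 8) + y*(-80*b^2 + 76*b - 10) - 4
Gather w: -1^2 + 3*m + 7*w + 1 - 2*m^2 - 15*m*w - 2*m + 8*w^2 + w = -2*m^2 + m + 8*w^2 + w*(8 - 15*m)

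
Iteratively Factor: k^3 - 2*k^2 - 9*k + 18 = (k - 3)*(k^2 + k - 6) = (k - 3)*(k - 2)*(k + 3)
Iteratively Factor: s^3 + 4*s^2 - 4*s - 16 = (s + 2)*(s^2 + 2*s - 8) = (s + 2)*(s + 4)*(s - 2)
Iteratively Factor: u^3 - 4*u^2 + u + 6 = (u - 3)*(u^2 - u - 2) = (u - 3)*(u - 2)*(u + 1)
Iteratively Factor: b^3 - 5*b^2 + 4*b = (b - 4)*(b^2 - b) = b*(b - 4)*(b - 1)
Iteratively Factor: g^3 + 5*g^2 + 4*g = (g + 4)*(g^2 + g) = g*(g + 4)*(g + 1)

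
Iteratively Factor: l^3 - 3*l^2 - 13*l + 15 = (l - 5)*(l^2 + 2*l - 3) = (l - 5)*(l + 3)*(l - 1)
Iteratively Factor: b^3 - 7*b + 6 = (b + 3)*(b^2 - 3*b + 2) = (b - 1)*(b + 3)*(b - 2)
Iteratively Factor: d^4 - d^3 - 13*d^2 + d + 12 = (d - 4)*(d^3 + 3*d^2 - d - 3) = (d - 4)*(d + 1)*(d^2 + 2*d - 3) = (d - 4)*(d - 1)*(d + 1)*(d + 3)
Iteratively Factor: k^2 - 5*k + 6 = (k - 3)*(k - 2)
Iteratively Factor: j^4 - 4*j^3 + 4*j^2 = (j)*(j^3 - 4*j^2 + 4*j) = j^2*(j^2 - 4*j + 4) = j^2*(j - 2)*(j - 2)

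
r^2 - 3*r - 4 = (r - 4)*(r + 1)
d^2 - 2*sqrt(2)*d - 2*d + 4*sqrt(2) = (d - 2)*(d - 2*sqrt(2))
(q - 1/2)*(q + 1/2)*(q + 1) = q^3 + q^2 - q/4 - 1/4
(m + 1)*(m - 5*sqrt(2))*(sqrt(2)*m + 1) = sqrt(2)*m^3 - 9*m^2 + sqrt(2)*m^2 - 9*m - 5*sqrt(2)*m - 5*sqrt(2)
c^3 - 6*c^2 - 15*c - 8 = (c - 8)*(c + 1)^2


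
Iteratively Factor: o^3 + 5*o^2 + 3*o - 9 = (o + 3)*(o^2 + 2*o - 3) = (o - 1)*(o + 3)*(o + 3)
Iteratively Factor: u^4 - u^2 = (u - 1)*(u^3 + u^2) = u*(u - 1)*(u^2 + u) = u*(u - 1)*(u + 1)*(u)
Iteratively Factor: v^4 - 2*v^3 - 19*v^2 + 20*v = (v + 4)*(v^3 - 6*v^2 + 5*v) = v*(v + 4)*(v^2 - 6*v + 5) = v*(v - 1)*(v + 4)*(v - 5)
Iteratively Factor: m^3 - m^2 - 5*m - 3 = (m + 1)*(m^2 - 2*m - 3) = (m + 1)^2*(m - 3)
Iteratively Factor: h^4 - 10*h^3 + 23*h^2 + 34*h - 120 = (h - 5)*(h^3 - 5*h^2 - 2*h + 24) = (h - 5)*(h - 4)*(h^2 - h - 6) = (h - 5)*(h - 4)*(h - 3)*(h + 2)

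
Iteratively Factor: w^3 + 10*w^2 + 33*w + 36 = (w + 3)*(w^2 + 7*w + 12) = (w + 3)*(w + 4)*(w + 3)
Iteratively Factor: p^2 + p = (p)*(p + 1)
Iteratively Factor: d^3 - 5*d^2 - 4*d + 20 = (d - 2)*(d^2 - 3*d - 10) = (d - 2)*(d + 2)*(d - 5)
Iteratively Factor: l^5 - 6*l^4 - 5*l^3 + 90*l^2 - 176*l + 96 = (l - 4)*(l^4 - 2*l^3 - 13*l^2 + 38*l - 24) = (l - 4)*(l - 1)*(l^3 - l^2 - 14*l + 24) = (l - 4)*(l - 3)*(l - 1)*(l^2 + 2*l - 8) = (l - 4)*(l - 3)*(l - 1)*(l + 4)*(l - 2)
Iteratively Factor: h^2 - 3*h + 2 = (h - 2)*(h - 1)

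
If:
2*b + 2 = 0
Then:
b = -1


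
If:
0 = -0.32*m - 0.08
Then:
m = -0.25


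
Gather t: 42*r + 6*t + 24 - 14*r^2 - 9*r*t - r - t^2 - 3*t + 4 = -14*r^2 + 41*r - t^2 + t*(3 - 9*r) + 28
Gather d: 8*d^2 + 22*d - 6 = 8*d^2 + 22*d - 6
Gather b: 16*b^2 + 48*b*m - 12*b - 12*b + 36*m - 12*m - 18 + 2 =16*b^2 + b*(48*m - 24) + 24*m - 16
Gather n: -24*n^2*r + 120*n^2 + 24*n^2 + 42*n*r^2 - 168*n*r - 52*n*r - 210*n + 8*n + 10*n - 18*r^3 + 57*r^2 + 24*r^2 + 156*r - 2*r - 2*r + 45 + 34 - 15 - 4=n^2*(144 - 24*r) + n*(42*r^2 - 220*r - 192) - 18*r^3 + 81*r^2 + 152*r + 60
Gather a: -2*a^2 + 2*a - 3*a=-2*a^2 - a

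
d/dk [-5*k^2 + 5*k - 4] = 5 - 10*k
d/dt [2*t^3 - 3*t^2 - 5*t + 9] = 6*t^2 - 6*t - 5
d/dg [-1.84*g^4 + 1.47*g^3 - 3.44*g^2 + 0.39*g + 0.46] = -7.36*g^3 + 4.41*g^2 - 6.88*g + 0.39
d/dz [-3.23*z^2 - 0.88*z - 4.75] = -6.46*z - 0.88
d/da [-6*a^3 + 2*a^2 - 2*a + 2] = -18*a^2 + 4*a - 2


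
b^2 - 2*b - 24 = (b - 6)*(b + 4)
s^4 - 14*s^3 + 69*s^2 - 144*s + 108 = (s - 6)*(s - 3)^2*(s - 2)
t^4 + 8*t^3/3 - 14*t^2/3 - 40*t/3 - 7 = (t - 7/3)*(t + 1)^2*(t + 3)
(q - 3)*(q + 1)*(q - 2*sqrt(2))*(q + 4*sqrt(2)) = q^4 - 2*q^3 + 2*sqrt(2)*q^3 - 19*q^2 - 4*sqrt(2)*q^2 - 6*sqrt(2)*q + 32*q + 48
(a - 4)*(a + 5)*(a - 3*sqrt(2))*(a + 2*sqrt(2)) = a^4 - sqrt(2)*a^3 + a^3 - 32*a^2 - sqrt(2)*a^2 - 12*a + 20*sqrt(2)*a + 240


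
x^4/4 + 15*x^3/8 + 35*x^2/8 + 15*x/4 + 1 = (x/4 + 1)*(x + 1/2)*(x + 1)*(x + 2)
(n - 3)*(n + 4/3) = n^2 - 5*n/3 - 4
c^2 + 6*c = c*(c + 6)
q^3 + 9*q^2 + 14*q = q*(q + 2)*(q + 7)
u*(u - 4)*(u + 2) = u^3 - 2*u^2 - 8*u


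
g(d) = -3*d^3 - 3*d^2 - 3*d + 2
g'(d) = -9*d^2 - 6*d - 3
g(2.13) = -46.99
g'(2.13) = -56.61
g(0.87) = -4.86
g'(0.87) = -15.03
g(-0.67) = 3.57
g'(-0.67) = -3.02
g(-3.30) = 87.04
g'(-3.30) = -81.21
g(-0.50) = 3.12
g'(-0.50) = -2.25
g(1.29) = -13.30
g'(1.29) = -25.72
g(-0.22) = 2.55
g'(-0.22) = -2.12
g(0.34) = 0.52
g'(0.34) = -6.08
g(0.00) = 2.00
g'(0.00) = -3.00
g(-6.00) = 560.00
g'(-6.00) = -291.00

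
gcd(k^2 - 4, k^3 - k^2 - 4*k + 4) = k^2 - 4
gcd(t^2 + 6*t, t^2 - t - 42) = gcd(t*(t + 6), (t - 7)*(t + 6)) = t + 6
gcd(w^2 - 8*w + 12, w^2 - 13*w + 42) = w - 6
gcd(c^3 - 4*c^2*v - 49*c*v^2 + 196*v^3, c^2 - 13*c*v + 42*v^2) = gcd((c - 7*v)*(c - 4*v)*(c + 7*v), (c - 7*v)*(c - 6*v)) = -c + 7*v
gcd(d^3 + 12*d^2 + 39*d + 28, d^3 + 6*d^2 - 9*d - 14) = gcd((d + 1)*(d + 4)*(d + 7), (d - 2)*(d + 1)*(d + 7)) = d^2 + 8*d + 7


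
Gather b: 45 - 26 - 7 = 12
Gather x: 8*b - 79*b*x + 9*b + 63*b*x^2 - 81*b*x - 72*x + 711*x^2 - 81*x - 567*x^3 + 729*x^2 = 17*b - 567*x^3 + x^2*(63*b + 1440) + x*(-160*b - 153)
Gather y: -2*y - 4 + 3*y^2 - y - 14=3*y^2 - 3*y - 18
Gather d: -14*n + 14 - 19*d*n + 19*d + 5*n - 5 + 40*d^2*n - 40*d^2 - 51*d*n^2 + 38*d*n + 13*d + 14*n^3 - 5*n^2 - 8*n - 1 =d^2*(40*n - 40) + d*(-51*n^2 + 19*n + 32) + 14*n^3 - 5*n^2 - 17*n + 8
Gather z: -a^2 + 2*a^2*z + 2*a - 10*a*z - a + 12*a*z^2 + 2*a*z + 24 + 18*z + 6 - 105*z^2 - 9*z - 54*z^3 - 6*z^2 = -a^2 + a - 54*z^3 + z^2*(12*a - 111) + z*(2*a^2 - 8*a + 9) + 30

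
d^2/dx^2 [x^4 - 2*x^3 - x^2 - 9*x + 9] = 12*x^2 - 12*x - 2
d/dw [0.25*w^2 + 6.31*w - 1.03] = 0.5*w + 6.31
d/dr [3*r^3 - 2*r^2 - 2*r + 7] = 9*r^2 - 4*r - 2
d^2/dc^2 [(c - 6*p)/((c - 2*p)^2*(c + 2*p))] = 2*(3*c^3 - 30*c^2*p - 28*c*p^2 - 40*p^3)/(c^7 - 2*c^6*p - 12*c^5*p^2 + 24*c^4*p^3 + 48*c^3*p^4 - 96*c^2*p^5 - 64*c*p^6 + 128*p^7)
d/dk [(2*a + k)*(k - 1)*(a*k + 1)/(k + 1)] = (-(2*a + k)*(k - 1)*(a*k + 1) + (k + 1)*(a*(2*a + k)*(k - 1) + (2*a + k)*(a*k + 1) + (k - 1)*(a*k + 1)))/(k + 1)^2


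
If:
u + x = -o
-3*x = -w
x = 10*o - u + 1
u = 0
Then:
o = -1/11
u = 0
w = 3/11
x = 1/11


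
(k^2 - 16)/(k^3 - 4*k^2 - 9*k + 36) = (k + 4)/(k^2 - 9)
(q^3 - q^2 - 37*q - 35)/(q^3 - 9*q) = (q^3 - q^2 - 37*q - 35)/(q*(q^2 - 9))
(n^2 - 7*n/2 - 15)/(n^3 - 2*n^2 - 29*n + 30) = (n + 5/2)/(n^2 + 4*n - 5)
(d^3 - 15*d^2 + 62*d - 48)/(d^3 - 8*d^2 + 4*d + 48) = (d^2 - 9*d + 8)/(d^2 - 2*d - 8)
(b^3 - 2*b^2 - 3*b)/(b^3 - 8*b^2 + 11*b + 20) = b*(b - 3)/(b^2 - 9*b + 20)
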